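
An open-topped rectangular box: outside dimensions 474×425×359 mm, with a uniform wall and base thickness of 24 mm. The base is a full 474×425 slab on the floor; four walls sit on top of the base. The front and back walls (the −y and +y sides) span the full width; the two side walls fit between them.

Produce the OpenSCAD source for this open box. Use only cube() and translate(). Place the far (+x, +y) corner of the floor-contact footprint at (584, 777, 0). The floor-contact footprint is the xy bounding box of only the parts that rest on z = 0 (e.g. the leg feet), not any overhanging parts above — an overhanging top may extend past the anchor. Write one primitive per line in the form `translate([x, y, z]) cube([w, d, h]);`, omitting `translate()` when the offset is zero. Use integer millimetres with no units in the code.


translate([110, 352, 0]) cube([474, 425, 24]);
translate([110, 352, 24]) cube([474, 24, 335]);
translate([110, 753, 24]) cube([474, 24, 335]);
translate([110, 376, 24]) cube([24, 377, 335]);
translate([560, 376, 24]) cube([24, 377, 335]);


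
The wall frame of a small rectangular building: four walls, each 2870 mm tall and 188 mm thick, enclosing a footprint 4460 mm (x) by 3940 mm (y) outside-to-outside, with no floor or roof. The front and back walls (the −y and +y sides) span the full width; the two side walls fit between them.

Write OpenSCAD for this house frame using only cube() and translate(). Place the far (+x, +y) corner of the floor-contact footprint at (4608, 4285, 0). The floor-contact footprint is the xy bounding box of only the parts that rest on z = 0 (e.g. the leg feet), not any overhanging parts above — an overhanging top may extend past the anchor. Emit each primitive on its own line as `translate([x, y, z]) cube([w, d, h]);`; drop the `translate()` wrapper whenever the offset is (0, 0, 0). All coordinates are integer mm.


translate([148, 345, 0]) cube([4460, 188, 2870]);
translate([148, 4097, 0]) cube([4460, 188, 2870]);
translate([148, 533, 0]) cube([188, 3564, 2870]);
translate([4420, 533, 0]) cube([188, 3564, 2870]);


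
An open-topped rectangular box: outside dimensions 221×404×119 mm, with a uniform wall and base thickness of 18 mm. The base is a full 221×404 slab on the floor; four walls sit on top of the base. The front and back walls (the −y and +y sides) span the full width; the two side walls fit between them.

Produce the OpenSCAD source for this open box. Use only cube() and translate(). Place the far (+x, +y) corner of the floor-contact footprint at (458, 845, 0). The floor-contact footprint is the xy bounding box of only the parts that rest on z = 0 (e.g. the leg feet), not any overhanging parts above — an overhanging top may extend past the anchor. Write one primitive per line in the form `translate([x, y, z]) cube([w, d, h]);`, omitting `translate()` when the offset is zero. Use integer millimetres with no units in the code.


translate([237, 441, 0]) cube([221, 404, 18]);
translate([237, 441, 18]) cube([221, 18, 101]);
translate([237, 827, 18]) cube([221, 18, 101]);
translate([237, 459, 18]) cube([18, 368, 101]);
translate([440, 459, 18]) cube([18, 368, 101]);


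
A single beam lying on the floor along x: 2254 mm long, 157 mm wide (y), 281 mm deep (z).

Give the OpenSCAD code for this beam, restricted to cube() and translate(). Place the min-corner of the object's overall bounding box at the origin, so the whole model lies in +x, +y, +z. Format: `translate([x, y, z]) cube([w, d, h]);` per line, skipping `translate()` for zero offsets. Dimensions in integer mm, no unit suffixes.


cube([2254, 157, 281]);


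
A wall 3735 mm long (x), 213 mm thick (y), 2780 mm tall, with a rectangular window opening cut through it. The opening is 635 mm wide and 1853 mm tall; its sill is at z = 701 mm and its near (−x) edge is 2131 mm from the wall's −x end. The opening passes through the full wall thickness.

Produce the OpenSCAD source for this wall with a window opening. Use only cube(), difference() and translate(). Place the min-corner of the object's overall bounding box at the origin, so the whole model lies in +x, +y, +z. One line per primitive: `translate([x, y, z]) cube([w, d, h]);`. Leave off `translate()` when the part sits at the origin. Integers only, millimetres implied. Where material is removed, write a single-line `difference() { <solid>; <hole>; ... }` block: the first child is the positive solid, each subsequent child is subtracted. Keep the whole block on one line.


difference() { cube([3735, 213, 2780]); translate([2131, 0, 701]) cube([635, 213, 1853]); }


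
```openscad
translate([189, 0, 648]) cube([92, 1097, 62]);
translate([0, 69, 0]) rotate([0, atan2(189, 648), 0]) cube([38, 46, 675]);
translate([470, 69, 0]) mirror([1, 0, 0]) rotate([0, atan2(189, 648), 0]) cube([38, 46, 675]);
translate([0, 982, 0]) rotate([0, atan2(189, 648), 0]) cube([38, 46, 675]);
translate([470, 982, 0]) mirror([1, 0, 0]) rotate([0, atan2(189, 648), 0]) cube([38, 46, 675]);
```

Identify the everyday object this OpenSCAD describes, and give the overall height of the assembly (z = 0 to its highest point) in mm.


A sawhorse. The overall height is 710 mm.

A beam across two mirrored pairs of raked legs — a sawhorse. The beam's underside is at z = 648 (matching the legs' vertical rise in atan2(189, 648)) and the beam is 62 mm tall, so its top is at 648 + 62 = 710 mm. The raked legs top out at the beam's underside, so that is the highest point.


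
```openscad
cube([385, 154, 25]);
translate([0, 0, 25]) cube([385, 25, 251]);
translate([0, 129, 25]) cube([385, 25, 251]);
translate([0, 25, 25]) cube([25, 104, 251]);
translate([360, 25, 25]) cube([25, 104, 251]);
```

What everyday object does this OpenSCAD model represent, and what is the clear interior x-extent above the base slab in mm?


An open box. The internal width is 335 mm.

A 385×154 base slab with four walls standing on it — an open box. The base is 385 mm wide and the walls are 25 mm thick, so the internal width is 385 − 2 × 25 = 335 mm.


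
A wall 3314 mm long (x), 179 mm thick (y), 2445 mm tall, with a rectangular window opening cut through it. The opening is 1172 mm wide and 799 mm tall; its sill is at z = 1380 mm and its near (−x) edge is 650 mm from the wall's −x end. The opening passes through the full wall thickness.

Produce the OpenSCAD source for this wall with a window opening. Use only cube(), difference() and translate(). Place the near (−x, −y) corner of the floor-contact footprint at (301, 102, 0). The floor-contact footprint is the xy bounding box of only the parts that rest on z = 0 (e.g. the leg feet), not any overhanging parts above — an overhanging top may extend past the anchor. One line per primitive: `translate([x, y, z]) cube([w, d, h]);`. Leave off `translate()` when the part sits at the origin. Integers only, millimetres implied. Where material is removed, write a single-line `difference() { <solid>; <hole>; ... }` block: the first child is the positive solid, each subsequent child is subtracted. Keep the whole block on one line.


difference() { translate([301, 102, 0]) cube([3314, 179, 2445]); translate([951, 102, 1380]) cube([1172, 179, 799]); }


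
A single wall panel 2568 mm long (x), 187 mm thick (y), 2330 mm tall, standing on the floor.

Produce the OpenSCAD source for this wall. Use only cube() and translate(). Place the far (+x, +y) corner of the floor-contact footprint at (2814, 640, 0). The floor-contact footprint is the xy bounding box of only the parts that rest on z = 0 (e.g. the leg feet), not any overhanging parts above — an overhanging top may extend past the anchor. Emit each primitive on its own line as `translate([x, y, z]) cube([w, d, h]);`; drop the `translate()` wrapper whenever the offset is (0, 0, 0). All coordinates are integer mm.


translate([246, 453, 0]) cube([2568, 187, 2330]);


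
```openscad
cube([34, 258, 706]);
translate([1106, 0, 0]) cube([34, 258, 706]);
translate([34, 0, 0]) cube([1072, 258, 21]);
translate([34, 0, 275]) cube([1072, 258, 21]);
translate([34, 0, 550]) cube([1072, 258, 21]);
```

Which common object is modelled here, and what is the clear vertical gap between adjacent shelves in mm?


A bookshelf. The clear shelf gap is 254 mm.

Two tall side panels with 3 horizontal boards between them — a bookshelf. The first two shelf undersides are at z = 0 and z = 275; with shelf thickness 21, the clear gap is 275 − 0 − 21 = 254 mm.


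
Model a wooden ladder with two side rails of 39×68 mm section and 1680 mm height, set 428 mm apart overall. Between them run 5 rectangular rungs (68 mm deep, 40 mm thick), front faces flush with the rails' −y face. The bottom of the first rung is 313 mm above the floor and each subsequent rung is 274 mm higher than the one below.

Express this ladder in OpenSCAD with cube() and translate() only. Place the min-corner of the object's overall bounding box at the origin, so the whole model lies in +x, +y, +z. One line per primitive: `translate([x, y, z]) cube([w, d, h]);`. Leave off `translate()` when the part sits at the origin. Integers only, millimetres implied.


// rung span = 428 - 2*39 = 350
// rung[k] z = 313 + k*274
cube([39, 68, 1680]);
translate([389, 0, 0]) cube([39, 68, 1680]);
translate([39, 0, 313]) cube([350, 68, 40]);
translate([39, 0, 587]) cube([350, 68, 40]);
translate([39, 0, 861]) cube([350, 68, 40]);
translate([39, 0, 1135]) cube([350, 68, 40]);
translate([39, 0, 1409]) cube([350, 68, 40]);


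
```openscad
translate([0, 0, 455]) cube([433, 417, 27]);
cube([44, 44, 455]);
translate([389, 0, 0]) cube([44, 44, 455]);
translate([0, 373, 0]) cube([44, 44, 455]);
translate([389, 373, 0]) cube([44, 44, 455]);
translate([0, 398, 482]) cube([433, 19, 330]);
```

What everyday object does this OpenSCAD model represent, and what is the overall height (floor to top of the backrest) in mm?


A chair. The overall height is 812 mm.

A slab on four corner posts with a tall panel at the back — a chair. The seat slab sits at z = 455 with thickness 27, and the 330 mm backrest starts at the seat top, so the overall height is 455 + 27 + 330 = 812 mm.


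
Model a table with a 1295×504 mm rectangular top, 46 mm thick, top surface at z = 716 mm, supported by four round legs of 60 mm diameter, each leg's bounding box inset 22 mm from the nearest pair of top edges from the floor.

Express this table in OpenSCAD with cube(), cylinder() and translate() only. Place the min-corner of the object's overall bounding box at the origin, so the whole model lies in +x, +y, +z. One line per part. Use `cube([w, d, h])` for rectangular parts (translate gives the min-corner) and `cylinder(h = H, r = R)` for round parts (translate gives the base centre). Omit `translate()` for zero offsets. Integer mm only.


translate([0, 0, 670]) cube([1295, 504, 46]);
translate([52, 52, 0]) cylinder(h = 670, r = 30);
translate([1243, 52, 0]) cylinder(h = 670, r = 30);
translate([52, 452, 0]) cylinder(h = 670, r = 30);
translate([1243, 452, 0]) cylinder(h = 670, r = 30);


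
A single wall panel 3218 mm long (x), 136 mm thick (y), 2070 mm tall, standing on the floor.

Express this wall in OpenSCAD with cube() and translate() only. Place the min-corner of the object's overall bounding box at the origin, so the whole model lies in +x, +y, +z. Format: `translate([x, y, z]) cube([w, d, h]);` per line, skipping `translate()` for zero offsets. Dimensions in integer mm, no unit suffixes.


cube([3218, 136, 2070]);


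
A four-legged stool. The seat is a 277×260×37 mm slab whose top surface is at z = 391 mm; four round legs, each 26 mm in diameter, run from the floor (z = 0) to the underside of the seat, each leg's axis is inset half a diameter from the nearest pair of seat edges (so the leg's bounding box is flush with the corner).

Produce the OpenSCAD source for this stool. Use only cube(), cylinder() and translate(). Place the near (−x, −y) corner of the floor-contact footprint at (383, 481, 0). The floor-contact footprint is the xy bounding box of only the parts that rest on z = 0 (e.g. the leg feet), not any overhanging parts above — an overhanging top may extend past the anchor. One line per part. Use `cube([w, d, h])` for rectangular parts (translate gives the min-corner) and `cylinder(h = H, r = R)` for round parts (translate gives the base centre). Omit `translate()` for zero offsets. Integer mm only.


translate([383, 481, 354]) cube([277, 260, 37]);
translate([396, 494, 0]) cylinder(h = 354, r = 13);
translate([647, 494, 0]) cylinder(h = 354, r = 13);
translate([396, 728, 0]) cylinder(h = 354, r = 13);
translate([647, 728, 0]) cylinder(h = 354, r = 13);


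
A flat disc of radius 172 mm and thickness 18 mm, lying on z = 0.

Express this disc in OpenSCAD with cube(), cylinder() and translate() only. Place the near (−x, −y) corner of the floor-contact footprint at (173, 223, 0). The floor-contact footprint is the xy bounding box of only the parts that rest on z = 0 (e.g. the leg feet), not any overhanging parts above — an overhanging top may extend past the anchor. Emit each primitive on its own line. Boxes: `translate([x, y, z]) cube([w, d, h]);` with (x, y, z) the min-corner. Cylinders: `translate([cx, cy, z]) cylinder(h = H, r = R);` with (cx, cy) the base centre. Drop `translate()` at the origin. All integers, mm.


translate([345, 395, 0]) cylinder(h = 18, r = 172);


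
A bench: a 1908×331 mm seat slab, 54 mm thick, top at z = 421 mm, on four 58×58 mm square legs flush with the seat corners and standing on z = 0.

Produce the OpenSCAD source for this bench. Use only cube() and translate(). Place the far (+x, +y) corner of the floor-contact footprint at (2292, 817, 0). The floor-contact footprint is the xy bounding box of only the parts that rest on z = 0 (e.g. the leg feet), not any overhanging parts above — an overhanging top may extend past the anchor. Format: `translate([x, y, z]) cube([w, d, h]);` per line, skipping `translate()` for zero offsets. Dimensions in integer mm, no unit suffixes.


// leg_h = 421 − 54 = 367
translate([384, 486, 367]) cube([1908, 331, 54]);
translate([384, 486, 0]) cube([58, 58, 367]);
translate([384, 759, 0]) cube([58, 58, 367]);
translate([2234, 486, 0]) cube([58, 58, 367]);
translate([2234, 759, 0]) cube([58, 58, 367]);


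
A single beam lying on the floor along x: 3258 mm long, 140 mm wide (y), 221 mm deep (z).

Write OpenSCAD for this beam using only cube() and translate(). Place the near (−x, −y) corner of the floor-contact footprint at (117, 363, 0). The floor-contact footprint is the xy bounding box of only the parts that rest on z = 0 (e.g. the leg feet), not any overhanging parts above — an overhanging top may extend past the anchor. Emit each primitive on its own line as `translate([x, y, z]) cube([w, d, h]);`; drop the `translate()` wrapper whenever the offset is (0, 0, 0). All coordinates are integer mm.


translate([117, 363, 0]) cube([3258, 140, 221]);


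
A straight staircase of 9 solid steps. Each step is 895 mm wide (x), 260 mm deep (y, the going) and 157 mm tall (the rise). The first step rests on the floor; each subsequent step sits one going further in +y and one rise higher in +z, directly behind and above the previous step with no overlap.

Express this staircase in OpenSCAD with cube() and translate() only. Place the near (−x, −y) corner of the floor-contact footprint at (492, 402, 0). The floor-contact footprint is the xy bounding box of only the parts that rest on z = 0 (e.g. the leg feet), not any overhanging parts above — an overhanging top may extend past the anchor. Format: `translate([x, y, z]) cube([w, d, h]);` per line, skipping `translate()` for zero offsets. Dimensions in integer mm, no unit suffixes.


translate([492, 402, 0]) cube([895, 260, 157]);
translate([492, 662, 157]) cube([895, 260, 157]);
translate([492, 922, 314]) cube([895, 260, 157]);
translate([492, 1182, 471]) cube([895, 260, 157]);
translate([492, 1442, 628]) cube([895, 260, 157]);
translate([492, 1702, 785]) cube([895, 260, 157]);
translate([492, 1962, 942]) cube([895, 260, 157]);
translate([492, 2222, 1099]) cube([895, 260, 157]);
translate([492, 2482, 1256]) cube([895, 260, 157]);


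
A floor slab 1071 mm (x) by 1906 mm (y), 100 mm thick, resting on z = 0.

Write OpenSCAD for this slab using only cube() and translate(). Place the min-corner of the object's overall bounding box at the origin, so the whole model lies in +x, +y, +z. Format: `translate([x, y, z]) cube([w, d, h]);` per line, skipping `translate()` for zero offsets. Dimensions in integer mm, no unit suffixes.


cube([1071, 1906, 100]);


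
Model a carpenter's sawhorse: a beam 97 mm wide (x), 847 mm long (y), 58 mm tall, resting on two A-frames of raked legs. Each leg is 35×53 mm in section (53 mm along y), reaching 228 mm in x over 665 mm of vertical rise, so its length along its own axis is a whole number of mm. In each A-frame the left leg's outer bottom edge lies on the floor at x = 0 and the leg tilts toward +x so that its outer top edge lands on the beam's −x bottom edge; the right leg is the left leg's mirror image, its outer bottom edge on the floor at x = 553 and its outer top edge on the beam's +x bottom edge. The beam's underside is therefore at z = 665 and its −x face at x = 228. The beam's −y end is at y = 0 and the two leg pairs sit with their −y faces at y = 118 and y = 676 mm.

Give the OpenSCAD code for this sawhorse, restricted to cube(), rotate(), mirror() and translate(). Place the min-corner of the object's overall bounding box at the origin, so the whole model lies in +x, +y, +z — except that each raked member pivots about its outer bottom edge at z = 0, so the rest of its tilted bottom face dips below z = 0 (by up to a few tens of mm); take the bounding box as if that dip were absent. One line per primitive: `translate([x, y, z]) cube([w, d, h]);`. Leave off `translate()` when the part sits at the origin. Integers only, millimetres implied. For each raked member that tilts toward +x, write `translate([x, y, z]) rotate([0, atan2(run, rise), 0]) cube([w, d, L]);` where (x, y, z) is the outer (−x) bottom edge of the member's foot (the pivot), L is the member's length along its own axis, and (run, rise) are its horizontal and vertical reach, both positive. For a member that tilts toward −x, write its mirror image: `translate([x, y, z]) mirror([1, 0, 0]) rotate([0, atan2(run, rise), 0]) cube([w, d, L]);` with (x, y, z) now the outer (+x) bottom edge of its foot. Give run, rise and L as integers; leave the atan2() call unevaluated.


translate([228, 0, 665]) cube([97, 847, 58]);
translate([0, 118, 0]) rotate([0, atan2(228, 665), 0]) cube([35, 53, 703]);
translate([553, 118, 0]) mirror([1, 0, 0]) rotate([0, atan2(228, 665), 0]) cube([35, 53, 703]);
translate([0, 676, 0]) rotate([0, atan2(228, 665), 0]) cube([35, 53, 703]);
translate([553, 676, 0]) mirror([1, 0, 0]) rotate([0, atan2(228, 665), 0]) cube([35, 53, 703]);


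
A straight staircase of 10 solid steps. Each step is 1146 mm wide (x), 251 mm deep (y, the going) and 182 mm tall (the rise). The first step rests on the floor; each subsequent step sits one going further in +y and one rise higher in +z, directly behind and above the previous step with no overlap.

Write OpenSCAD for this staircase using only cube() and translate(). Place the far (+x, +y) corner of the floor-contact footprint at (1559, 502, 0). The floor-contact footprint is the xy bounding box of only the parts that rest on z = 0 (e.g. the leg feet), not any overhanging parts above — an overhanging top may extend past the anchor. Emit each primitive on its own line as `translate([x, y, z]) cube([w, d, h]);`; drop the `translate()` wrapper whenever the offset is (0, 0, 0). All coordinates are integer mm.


translate([413, 251, 0]) cube([1146, 251, 182]);
translate([413, 502, 182]) cube([1146, 251, 182]);
translate([413, 753, 364]) cube([1146, 251, 182]);
translate([413, 1004, 546]) cube([1146, 251, 182]);
translate([413, 1255, 728]) cube([1146, 251, 182]);
translate([413, 1506, 910]) cube([1146, 251, 182]);
translate([413, 1757, 1092]) cube([1146, 251, 182]);
translate([413, 2008, 1274]) cube([1146, 251, 182]);
translate([413, 2259, 1456]) cube([1146, 251, 182]);
translate([413, 2510, 1638]) cube([1146, 251, 182]);


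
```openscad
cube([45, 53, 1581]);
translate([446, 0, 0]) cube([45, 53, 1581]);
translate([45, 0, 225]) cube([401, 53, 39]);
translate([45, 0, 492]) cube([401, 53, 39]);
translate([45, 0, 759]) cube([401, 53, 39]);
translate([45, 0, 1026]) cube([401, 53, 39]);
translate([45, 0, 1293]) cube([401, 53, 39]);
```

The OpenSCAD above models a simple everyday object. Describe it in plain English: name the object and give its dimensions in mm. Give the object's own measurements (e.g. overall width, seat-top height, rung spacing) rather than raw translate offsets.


A straight ladder. Two 45×53 mm vertical rails, 1581 mm tall, stand 491 mm apart (outside-to-outside) with their front faces coplanar on the −y side. 5 rungs, each 53 mm deep and 39 mm tall, span between the inner faces of the rails, front faces flush with the rails. The lowest rung's underside is at z = 225 mm and rungs are spaced 267 mm apart (underside to underside).


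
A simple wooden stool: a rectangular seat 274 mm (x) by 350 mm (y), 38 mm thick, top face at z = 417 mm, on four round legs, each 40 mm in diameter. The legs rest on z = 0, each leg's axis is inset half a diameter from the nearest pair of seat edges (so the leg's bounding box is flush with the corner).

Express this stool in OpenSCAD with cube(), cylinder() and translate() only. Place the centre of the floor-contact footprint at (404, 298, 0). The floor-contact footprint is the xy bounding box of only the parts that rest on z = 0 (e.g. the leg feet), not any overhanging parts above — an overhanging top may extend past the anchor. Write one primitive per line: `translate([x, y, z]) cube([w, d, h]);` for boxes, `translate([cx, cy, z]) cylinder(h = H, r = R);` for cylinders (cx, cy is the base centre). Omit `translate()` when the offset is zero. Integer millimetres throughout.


translate([267, 123, 379]) cube([274, 350, 38]);
translate([287, 143, 0]) cylinder(h = 379, r = 20);
translate([521, 143, 0]) cylinder(h = 379, r = 20);
translate([287, 453, 0]) cylinder(h = 379, r = 20);
translate([521, 453, 0]) cylinder(h = 379, r = 20);


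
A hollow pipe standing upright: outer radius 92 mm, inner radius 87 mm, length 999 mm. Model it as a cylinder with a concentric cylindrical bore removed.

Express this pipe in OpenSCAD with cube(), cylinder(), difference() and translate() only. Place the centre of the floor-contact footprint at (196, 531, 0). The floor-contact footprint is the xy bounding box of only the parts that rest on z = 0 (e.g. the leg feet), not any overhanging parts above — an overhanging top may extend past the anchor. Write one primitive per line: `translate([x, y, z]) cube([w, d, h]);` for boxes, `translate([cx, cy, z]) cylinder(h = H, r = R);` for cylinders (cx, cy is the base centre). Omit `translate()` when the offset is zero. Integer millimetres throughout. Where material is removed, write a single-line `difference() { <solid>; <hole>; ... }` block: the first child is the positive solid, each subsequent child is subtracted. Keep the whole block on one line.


difference() { translate([196, 531, 0]) cylinder(h = 999, r = 92); translate([196, 531, 0]) cylinder(h = 999, r = 87); }


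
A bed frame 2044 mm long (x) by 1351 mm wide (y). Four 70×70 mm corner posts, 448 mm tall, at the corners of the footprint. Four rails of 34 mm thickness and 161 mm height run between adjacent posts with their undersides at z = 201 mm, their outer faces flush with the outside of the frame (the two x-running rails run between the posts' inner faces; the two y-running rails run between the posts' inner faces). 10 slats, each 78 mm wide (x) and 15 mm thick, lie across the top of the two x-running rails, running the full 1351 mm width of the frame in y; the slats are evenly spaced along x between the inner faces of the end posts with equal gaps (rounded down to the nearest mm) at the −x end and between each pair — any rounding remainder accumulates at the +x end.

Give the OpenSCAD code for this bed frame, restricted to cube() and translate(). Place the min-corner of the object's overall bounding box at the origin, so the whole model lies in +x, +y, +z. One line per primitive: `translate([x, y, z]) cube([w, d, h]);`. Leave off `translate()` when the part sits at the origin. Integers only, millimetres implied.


cube([70, 70, 448]);
translate([0, 1281, 0]) cube([70, 70, 448]);
translate([1974, 0, 0]) cube([70, 70, 448]);
translate([1974, 1281, 0]) cube([70, 70, 448]);
translate([70, 0, 201]) cube([1904, 34, 161]);
translate([70, 1317, 201]) cube([1904, 34, 161]);
translate([0, 70, 201]) cube([34, 1211, 161]);
translate([2010, 70, 201]) cube([34, 1211, 161]);
translate([172, 0, 362]) cube([78, 1351, 15]);
translate([352, 0, 362]) cube([78, 1351, 15]);
translate([532, 0, 362]) cube([78, 1351, 15]);
translate([712, 0, 362]) cube([78, 1351, 15]);
translate([892, 0, 362]) cube([78, 1351, 15]);
translate([1072, 0, 362]) cube([78, 1351, 15]);
translate([1252, 0, 362]) cube([78, 1351, 15]);
translate([1432, 0, 362]) cube([78, 1351, 15]);
translate([1612, 0, 362]) cube([78, 1351, 15]);
translate([1792, 0, 362]) cube([78, 1351, 15]);


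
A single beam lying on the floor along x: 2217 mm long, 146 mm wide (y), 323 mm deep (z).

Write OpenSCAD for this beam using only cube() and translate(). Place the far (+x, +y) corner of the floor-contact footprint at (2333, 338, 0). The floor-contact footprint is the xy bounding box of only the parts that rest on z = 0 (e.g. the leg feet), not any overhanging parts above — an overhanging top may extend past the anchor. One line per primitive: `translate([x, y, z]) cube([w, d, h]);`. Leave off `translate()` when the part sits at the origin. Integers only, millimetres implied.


translate([116, 192, 0]) cube([2217, 146, 323]);


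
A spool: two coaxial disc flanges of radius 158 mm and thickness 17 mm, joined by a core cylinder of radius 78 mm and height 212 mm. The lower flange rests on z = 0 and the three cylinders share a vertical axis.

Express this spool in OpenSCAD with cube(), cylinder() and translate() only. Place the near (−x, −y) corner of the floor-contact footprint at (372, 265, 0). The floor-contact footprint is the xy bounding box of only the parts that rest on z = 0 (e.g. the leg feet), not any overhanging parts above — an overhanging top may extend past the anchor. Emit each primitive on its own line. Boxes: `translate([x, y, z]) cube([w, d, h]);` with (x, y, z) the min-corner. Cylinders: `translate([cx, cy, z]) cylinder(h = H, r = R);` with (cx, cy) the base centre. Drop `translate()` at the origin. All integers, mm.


translate([530, 423, 0]) cylinder(h = 17, r = 158);
translate([530, 423, 17]) cylinder(h = 212, r = 78);
translate([530, 423, 229]) cylinder(h = 17, r = 158);


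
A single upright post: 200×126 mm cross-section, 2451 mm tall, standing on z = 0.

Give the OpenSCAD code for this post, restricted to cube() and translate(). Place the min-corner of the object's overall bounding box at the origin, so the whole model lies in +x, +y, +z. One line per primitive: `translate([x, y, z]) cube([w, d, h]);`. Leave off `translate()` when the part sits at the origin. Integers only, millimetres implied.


cube([200, 126, 2451]);


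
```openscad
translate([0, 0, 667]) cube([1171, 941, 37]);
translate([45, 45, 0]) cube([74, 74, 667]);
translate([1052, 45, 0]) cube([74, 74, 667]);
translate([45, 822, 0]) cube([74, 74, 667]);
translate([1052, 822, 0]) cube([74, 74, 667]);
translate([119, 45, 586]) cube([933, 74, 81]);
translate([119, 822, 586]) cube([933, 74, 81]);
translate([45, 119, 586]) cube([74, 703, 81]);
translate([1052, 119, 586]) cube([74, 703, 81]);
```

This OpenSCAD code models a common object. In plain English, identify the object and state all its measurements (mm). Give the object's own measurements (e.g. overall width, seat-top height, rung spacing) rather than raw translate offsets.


A table: top 1171 mm (x) × 941 mm (y), 37 mm thick, upper face at z = 704 mm, on four 74×74 mm square legs, each inset 45 mm from the nearest pair of top edges from z = 0 to the bottom of the top. Four apron rails, 74 mm thick and 81 mm tall, run between adjacent legs with their top edges flush with the underside of the top and their outer faces flush with the legs' outer faces.


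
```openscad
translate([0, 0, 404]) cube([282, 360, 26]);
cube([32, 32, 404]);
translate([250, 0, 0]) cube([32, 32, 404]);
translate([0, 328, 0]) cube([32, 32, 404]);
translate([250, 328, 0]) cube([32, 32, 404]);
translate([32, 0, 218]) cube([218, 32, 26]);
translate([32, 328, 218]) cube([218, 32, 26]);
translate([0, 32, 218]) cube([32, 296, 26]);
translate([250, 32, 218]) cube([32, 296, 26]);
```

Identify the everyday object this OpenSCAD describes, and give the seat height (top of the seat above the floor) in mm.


A stool. The seat height is 430 mm.

A 282×360×26 slab at z = 404 on four corner posts — a stool. The seat top is 404 + 26 = 430 mm.


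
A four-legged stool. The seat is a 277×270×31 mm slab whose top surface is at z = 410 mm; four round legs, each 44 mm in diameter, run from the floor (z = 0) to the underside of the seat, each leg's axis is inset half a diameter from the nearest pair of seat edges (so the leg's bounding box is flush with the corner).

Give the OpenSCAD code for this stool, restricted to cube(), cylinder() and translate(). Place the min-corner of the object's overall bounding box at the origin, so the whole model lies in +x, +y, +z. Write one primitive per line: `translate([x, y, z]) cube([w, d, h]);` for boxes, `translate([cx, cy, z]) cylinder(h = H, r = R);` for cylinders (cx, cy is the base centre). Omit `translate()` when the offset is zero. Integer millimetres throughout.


translate([0, 0, 379]) cube([277, 270, 31]);
translate([22, 22, 0]) cylinder(h = 379, r = 22);
translate([255, 22, 0]) cylinder(h = 379, r = 22);
translate([22, 248, 0]) cylinder(h = 379, r = 22);
translate([255, 248, 0]) cylinder(h = 379, r = 22);


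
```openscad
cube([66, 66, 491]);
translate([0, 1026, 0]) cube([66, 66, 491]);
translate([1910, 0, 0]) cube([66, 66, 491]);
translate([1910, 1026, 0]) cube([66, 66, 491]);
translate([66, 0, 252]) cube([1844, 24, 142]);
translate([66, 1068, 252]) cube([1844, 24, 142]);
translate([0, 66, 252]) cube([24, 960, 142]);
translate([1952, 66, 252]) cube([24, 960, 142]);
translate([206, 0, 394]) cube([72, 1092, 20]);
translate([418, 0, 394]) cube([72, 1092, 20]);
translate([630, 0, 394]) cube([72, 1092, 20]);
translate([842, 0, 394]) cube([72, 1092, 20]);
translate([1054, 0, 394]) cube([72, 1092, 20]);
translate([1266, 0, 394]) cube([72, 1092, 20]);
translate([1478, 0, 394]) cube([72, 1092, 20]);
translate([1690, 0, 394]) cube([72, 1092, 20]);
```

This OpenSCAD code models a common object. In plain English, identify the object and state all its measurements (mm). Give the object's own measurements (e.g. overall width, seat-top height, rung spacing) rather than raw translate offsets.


A bed frame 1976 mm long (x) by 1092 mm wide (y). Four 66×66 mm corner posts, 491 mm tall, at the corners of the footprint. Four rails of 24 mm thickness and 142 mm height run between adjacent posts with their undersides at z = 252 mm, their outer faces flush with the outside of the frame (the two x-running rails run between the posts' inner faces; the two y-running rails run between the posts' inner faces). 8 slats, each 72 mm wide (x) and 20 mm thick, lie across the top of the two x-running rails, running the full 1092 mm width of the frame in y; along x they sit between the end posts with a 140 mm gap after the −x posts and between neighbouring slats, leaving 148 mm before the +x posts.


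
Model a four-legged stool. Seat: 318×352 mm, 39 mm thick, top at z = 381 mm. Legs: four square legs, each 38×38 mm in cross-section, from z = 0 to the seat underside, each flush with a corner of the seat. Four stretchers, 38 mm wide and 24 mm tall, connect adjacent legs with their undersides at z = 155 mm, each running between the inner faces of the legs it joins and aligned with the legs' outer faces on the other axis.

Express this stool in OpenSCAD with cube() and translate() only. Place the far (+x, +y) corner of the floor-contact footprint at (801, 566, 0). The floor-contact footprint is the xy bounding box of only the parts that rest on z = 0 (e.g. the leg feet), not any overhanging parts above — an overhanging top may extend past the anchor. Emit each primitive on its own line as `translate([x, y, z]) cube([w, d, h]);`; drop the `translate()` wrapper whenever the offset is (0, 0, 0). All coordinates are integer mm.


// leg_h = 381 - 39 = 342
// stretcher span = 318 - 2*38 = 242
translate([483, 214, 342]) cube([318, 352, 39]);
translate([483, 214, 0]) cube([38, 38, 342]);
translate([763, 214, 0]) cube([38, 38, 342]);
translate([483, 528, 0]) cube([38, 38, 342]);
translate([763, 528, 0]) cube([38, 38, 342]);
translate([521, 214, 155]) cube([242, 38, 24]);
translate([521, 528, 155]) cube([242, 38, 24]);
translate([483, 252, 155]) cube([38, 276, 24]);
translate([763, 252, 155]) cube([38, 276, 24]);


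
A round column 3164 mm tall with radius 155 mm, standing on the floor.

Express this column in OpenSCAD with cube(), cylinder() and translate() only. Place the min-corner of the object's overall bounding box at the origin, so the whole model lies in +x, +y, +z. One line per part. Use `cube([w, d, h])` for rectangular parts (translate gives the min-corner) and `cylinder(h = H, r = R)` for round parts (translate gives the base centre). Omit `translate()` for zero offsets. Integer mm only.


translate([155, 155, 0]) cylinder(h = 3164, r = 155);


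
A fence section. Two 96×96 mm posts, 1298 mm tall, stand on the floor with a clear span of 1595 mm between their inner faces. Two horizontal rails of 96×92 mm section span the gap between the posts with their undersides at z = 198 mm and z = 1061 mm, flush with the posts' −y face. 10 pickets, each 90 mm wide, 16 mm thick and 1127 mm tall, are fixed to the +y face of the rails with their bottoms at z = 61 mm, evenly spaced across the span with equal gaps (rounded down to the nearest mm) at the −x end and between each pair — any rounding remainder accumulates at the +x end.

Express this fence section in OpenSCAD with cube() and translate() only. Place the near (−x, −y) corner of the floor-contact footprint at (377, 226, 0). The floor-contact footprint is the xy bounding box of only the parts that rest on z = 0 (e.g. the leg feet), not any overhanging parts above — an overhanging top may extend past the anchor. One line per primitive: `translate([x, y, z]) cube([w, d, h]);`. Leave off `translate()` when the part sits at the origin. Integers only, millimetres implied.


translate([377, 226, 0]) cube([96, 96, 1298]);
translate([2068, 226, 0]) cube([96, 96, 1298]);
translate([473, 226, 198]) cube([1595, 96, 92]);
translate([473, 226, 1061]) cube([1595, 96, 92]);
translate([536, 322, 61]) cube([90, 16, 1127]);
translate([689, 322, 61]) cube([90, 16, 1127]);
translate([842, 322, 61]) cube([90, 16, 1127]);
translate([995, 322, 61]) cube([90, 16, 1127]);
translate([1148, 322, 61]) cube([90, 16, 1127]);
translate([1301, 322, 61]) cube([90, 16, 1127]);
translate([1454, 322, 61]) cube([90, 16, 1127]);
translate([1607, 322, 61]) cube([90, 16, 1127]);
translate([1760, 322, 61]) cube([90, 16, 1127]);
translate([1913, 322, 61]) cube([90, 16, 1127]);


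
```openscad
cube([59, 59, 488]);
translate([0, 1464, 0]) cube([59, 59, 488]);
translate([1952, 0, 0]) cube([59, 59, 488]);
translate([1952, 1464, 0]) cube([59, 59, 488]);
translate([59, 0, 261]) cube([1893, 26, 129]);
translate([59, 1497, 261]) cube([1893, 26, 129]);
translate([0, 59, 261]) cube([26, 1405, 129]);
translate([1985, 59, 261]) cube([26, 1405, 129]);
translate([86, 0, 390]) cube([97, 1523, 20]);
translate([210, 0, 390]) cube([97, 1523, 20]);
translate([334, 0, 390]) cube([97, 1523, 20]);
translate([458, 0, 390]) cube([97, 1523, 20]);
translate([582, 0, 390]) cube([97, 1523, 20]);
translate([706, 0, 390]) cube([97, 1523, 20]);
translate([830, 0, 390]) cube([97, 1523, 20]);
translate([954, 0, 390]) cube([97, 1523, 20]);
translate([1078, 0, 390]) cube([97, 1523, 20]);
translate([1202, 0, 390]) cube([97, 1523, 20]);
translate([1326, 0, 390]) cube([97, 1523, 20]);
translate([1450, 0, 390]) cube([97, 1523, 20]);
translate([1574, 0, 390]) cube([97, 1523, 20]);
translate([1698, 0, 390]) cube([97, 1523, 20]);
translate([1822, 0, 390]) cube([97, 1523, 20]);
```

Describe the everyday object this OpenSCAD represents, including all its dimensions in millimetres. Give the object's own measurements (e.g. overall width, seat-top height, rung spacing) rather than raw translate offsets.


A bed frame 2011 mm long (x) by 1523 mm wide (y). Four 59×59 mm corner posts, 488 mm tall, at the corners of the footprint. Four rails of 26 mm thickness and 129 mm height run between adjacent posts with their undersides at z = 261 mm, their outer faces flush with the outside of the frame (the two x-running rails run between the posts' inner faces; the two y-running rails run between the posts' inner faces). 15 slats, each 97 mm wide (x) and 20 mm thick, lie across the top of the two x-running rails, running the full 1523 mm width of the frame in y; along x they sit between the end posts with a 27 mm gap after the −x posts and between neighbouring slats, leaving 33 mm before the +x posts.


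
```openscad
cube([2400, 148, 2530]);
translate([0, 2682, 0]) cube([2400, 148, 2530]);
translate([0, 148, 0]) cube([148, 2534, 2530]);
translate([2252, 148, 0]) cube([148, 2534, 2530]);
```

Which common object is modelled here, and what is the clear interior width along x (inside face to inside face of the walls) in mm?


A house (or room) frame. The interior width is 2104 mm.

Four 2530 mm walls enclosing a rectangle with no floor or roof — a room or house frame. Outside width is 2400 mm and wall thickness is 148 mm, so the interior width is 2400 − 2 × 148 = 2104 mm.


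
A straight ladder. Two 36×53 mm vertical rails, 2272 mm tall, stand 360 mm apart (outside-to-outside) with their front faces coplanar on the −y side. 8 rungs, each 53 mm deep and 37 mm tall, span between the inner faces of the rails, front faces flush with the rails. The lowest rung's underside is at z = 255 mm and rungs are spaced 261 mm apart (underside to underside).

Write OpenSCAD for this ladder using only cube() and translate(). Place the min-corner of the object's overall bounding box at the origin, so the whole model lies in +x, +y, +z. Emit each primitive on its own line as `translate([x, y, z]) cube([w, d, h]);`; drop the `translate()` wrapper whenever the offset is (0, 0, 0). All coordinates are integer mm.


// rung span = 360 - 2*36 = 288
// rung[k] z = 255 + k*261
cube([36, 53, 2272]);
translate([324, 0, 0]) cube([36, 53, 2272]);
translate([36, 0, 255]) cube([288, 53, 37]);
translate([36, 0, 516]) cube([288, 53, 37]);
translate([36, 0, 777]) cube([288, 53, 37]);
translate([36, 0, 1038]) cube([288, 53, 37]);
translate([36, 0, 1299]) cube([288, 53, 37]);
translate([36, 0, 1560]) cube([288, 53, 37]);
translate([36, 0, 1821]) cube([288, 53, 37]);
translate([36, 0, 2082]) cube([288, 53, 37]);


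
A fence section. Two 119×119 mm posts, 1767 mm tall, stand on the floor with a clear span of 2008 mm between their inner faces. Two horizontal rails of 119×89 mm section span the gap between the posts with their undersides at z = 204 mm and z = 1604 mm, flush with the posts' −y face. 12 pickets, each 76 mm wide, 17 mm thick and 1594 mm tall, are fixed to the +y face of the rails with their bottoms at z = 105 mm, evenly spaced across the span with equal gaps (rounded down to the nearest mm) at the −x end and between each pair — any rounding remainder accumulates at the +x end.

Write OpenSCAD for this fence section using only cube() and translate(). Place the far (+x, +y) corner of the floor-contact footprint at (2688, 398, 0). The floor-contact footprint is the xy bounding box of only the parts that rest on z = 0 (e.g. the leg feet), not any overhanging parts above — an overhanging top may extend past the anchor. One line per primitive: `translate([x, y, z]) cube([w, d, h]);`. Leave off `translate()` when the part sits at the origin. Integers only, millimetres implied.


translate([442, 279, 0]) cube([119, 119, 1767]);
translate([2569, 279, 0]) cube([119, 119, 1767]);
translate([561, 279, 204]) cube([2008, 119, 89]);
translate([561, 279, 1604]) cube([2008, 119, 89]);
translate([645, 398, 105]) cube([76, 17, 1594]);
translate([805, 398, 105]) cube([76, 17, 1594]);
translate([965, 398, 105]) cube([76, 17, 1594]);
translate([1125, 398, 105]) cube([76, 17, 1594]);
translate([1285, 398, 105]) cube([76, 17, 1594]);
translate([1445, 398, 105]) cube([76, 17, 1594]);
translate([1605, 398, 105]) cube([76, 17, 1594]);
translate([1765, 398, 105]) cube([76, 17, 1594]);
translate([1925, 398, 105]) cube([76, 17, 1594]);
translate([2085, 398, 105]) cube([76, 17, 1594]);
translate([2245, 398, 105]) cube([76, 17, 1594]);
translate([2405, 398, 105]) cube([76, 17, 1594]);
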